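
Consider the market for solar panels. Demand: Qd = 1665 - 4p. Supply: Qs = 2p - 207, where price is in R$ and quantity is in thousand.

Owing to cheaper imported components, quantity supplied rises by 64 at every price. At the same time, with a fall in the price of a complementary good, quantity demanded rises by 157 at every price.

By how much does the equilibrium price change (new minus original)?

Initially, 1665 - 4p = 2p - 207, so 1872 = 6p and p = 312, Q = 417.
The new curves are Qd = 1822 - 4p (demand) and Qs = 2p - 143 (supply).
New equilibrium: 1822 - 4p = 2p - 143 ⇒ 1965 = 6p ⇒ p = 327.5, Q = 512.
Δp = 327.5 − 312 = +15.5.

+15.5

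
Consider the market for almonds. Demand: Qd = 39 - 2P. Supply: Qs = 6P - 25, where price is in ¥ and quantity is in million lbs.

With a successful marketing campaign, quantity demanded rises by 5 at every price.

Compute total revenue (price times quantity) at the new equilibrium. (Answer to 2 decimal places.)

Before the shock: 39 - 2P = 6P - 25 ⇒ 64 = 8P ⇒ P = 8, Q = 23.
The shock moves the curves to Qd = 44 - 2P and Qs = 6P - 25.
New equilibrium: 44 - 2P = 6P - 25 ⇒ 69 = 8P ⇒ P = 8.625, Q = 26.75.
New expenditure = 8.625 × 26.75 = 230.72.

230.72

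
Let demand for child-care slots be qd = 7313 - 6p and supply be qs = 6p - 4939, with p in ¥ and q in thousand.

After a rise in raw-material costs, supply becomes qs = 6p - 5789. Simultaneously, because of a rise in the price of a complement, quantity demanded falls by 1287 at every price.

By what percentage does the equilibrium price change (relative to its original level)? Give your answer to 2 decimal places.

Solve the original market: 7313 - 6p = 6p - 4939, hence p = 1021 and q = 1187.
The new curves are qd = 6026 - 6p (demand) and qs = 6p - 5789 (supply).
Equate the new curves: 6026 - 6p = 6p - 5789, giving 11815 = 12p, p = 11815/12 ≈ 984.5833, q = 118.5.
%Δp = (984.5833 − 1021) / 1021 × 100 = -3.57%.

-3.57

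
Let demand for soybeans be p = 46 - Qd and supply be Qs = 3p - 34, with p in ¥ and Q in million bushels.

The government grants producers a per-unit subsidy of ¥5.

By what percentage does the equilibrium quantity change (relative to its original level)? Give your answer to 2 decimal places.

+14.42

Initially, 46 - p = 3p - 34, so 80 = 4p and p = 20, Q = 26.
Since sellers receive the price plus the subsidy, the effective supply curve becomes Qs = 3p - 19.
Clearing the new market: 46 - p = 3p - 19, so p = 16.25 and Q = 29.75.
%ΔQ = (29.75 − 26) / 26 × 100 = +14.42%.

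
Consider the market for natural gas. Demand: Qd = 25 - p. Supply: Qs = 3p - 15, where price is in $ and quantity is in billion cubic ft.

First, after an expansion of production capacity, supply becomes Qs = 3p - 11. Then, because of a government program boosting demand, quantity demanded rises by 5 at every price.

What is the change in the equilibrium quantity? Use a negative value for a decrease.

+4.75

Original equilibrium: 25 - p = 3p - 15 gives 40 = 4p, so p = 10 and Q = 15.
With the change applied: demand Qd = 30 - p, supply Qs = 3p - 11.
Setting them equal: 30 - p = 3p - 11 → 41 = 4p, so p = 10.25 and Q = 19.75.
ΔQ = 19.75 − 15 = +4.75.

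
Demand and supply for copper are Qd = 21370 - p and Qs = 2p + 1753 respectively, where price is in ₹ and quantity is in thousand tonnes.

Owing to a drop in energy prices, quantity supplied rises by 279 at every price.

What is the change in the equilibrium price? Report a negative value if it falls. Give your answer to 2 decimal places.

Solve the original market: 21370 - p = 2p + 1753, hence p = 6539 and Q = 14831.
With the change applied: demand Qd = 21370 - p, supply Qs = 2p + 2032.
Setting them equal: 21370 - p = 2p + 2032 → 19338 = 3p, so p = 6446 and Q = 14924.
Δp = 6446 − 6539 = -93.00.

-93.00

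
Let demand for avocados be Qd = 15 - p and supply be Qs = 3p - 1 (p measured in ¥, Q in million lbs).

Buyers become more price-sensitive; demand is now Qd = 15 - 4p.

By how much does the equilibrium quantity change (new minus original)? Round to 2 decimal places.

Initially, 15 - p = 3p - 1, so 16 = 4p and p = 4, Q = 11.
The new curves are Qd = 15 - 4p (demand) and Qs = 3p - 1 (supply).
Setting them equal: 15 - 4p = 3p - 1 → 16 = 7p, so p = 16/7 ≈ 2.2857 and Q = 41/7 ≈ 5.8571.
ΔQ = 5.8571 − 11 = -5.14.

-5.14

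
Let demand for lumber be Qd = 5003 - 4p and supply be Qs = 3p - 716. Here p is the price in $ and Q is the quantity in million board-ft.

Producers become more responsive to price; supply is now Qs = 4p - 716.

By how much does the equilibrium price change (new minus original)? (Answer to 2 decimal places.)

Original equilibrium: 5003 - 4p = 3p - 716 gives 5719 = 7p, so p = 817 and Q = 1735.
The new curves are Qd = 5003 - 4p (demand) and Qs = 4p - 716 (supply).
Setting them equal: 5003 - 4p = 4p - 716 → 5719 = 8p, so p = 714.875 and Q = 2143.5.
Δp = 714.875 − 817 = -102.13.

-102.13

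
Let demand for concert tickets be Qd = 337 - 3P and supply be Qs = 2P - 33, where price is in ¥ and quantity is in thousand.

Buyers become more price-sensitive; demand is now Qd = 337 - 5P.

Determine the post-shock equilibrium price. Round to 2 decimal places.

52.86

Initially, 337 - 3P = 2P - 33, so 370 = 5P and P = 74, Q = 115.
With the change applied: demand Qd = 337 - 5P, supply Qs = 2P - 33.
Setting them equal: 337 - 5P = 2P - 33 → 370 = 7P, so P = 370/7 ≈ 52.8571 and Q = 509/7 ≈ 72.7143.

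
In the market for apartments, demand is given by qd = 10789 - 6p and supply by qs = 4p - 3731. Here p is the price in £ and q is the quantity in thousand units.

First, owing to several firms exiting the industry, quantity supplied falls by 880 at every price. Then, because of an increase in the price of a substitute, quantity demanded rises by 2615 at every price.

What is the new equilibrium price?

1801.5

Before the shock: 10789 - 6p = 4p - 3731 ⇒ 14520 = 10p ⇒ p = 1452, q = 2077.
With the change applied: demand qd = 13404 - 6p, supply qs = 4p - 4611.
Equate the new curves: 13404 - 6p = 4p - 4611, giving 18015 = 10p, p = 1801.5, q = 2595.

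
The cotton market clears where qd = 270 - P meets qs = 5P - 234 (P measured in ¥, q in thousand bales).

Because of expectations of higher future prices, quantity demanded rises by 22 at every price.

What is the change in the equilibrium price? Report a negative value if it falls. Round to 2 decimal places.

Original equilibrium: 270 - P = 5P - 234 gives 504 = 6P, so P = 84 and q = 186.
The new curves are qd = 292 - P (demand) and qs = 5P - 234 (supply).
Clearing the new market: 292 - P = 5P - 234, so P = 263/3 ≈ 87.6667 and q = 613/3 ≈ 204.3333.
ΔP = 87.6667 − 84 = +3.67.

+3.67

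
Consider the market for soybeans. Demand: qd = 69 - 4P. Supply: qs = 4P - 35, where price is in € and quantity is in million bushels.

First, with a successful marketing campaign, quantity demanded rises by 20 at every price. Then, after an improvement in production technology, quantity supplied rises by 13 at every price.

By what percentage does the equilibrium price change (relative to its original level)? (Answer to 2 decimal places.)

+6.73

Solve the original market: 69 - 4P = 4P - 35, hence P = 13 and q = 17.
With the change applied: demand qd = 89 - 4P, supply qs = 4P - 22.
Equate the new curves: 89 - 4P = 4P - 22, giving 111 = 8P, P = 13.875, q = 33.5.
%ΔP = (13.875 − 13) / 13 × 100 = +6.73%.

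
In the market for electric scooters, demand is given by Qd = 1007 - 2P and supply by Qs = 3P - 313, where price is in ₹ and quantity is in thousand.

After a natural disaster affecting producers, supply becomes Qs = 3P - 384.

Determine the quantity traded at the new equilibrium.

Before the shock: 1007 - 2P = 3P - 313 ⇒ 1320 = 5P ⇒ P = 264, Q = 479.
With the change applied: demand Qd = 1007 - 2P, supply Qs = 3P - 384.
Setting them equal: 1007 - 2P = 3P - 384 → 1391 = 5P, so P = 278.2 and Q = 450.6.

450.6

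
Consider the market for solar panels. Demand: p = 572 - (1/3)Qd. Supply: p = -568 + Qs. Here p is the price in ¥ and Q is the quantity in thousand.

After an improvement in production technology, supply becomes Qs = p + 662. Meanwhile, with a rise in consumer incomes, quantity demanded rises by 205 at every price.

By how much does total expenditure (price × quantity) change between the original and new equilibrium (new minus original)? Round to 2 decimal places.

+62047.06

Solve the original market: 1716 - 3p = p + 568, hence p = 287 and Q = 855.
The new curves are Qd = 1921 - 3p (demand) and Qs = p + 662 (supply).
Setting them equal: 1921 - 3p = p + 662 → 1259 = 4p, so p = 314.75 and Q = 976.75.
Expenditure moves from 287×855 = 245385 to 314.75×976.75 = 307432.0625; change = +62047.06.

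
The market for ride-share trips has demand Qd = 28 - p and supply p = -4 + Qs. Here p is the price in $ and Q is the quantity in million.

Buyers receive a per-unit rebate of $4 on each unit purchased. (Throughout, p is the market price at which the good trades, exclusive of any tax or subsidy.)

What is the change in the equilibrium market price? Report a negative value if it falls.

+2

Solve the original market: 28 - p = p + 4, hence p = 12 and Q = 16.
Since buyers' out-of-pocket price is the market price minus the rebate, the effective demand curve becomes Qd = 32 - p.
New equilibrium: 32 - p = p + 4 ⇒ 28 = 2p ⇒ p = 14, Q = 18.
Δp = 14 − 12 = +2.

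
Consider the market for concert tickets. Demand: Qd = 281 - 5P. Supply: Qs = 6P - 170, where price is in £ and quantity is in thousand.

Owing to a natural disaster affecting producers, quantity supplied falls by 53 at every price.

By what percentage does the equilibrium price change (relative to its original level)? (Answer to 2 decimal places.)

+11.75

Solve the original market: 281 - 5P = 6P - 170, hence P = 41 and Q = 76.
With the change applied: demand Qd = 281 - 5P, supply Qs = 6P - 223.
Clearing the new market: 281 - 5P = 6P - 223, so P = 504/11 ≈ 45.8182 and Q = 571/11 ≈ 51.9091.
%ΔP = (45.8182 − 41) / 41 × 100 = +11.75%.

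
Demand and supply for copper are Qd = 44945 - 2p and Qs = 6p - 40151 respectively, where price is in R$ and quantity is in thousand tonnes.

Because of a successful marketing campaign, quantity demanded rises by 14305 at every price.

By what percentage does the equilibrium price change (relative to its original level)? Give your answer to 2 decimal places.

+16.81

Before the shock: 44945 - 2p = 6p - 40151 ⇒ 85096 = 8p ⇒ p = 10637, Q = 23671.
After the shift, demand is Qd = 59250 - 2p and supply is Qs = 6p - 40151.
New equilibrium: 59250 - 2p = 6p - 40151 ⇒ 99401 = 8p ⇒ p = 12425.125, Q = 34399.75.
%Δp = (12425.125 − 10637) / 10637 × 100 = +16.81%.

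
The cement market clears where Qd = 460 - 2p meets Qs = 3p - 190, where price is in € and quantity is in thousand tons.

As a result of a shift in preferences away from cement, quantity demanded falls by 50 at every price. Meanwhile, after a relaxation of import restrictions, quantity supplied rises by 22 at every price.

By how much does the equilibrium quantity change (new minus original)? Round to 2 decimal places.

-21.20

Initially, 460 - 2p = 3p - 190, so 650 = 5p and p = 130, Q = 200.
The shock moves the curves to Qd = 410 - 2p and Qs = 3p - 168.
New equilibrium: 410 - 2p = 3p - 168 ⇒ 578 = 5p ⇒ p = 115.6, Q = 178.8.
ΔQ = 178.8 − 200 = -21.20.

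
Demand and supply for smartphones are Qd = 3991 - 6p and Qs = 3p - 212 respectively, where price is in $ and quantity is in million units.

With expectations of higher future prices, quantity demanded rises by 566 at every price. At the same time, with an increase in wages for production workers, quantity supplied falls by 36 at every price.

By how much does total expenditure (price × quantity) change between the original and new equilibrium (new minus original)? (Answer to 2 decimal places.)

+167444.59

Initially, 3991 - 6p = 3p - 212, so 4203 = 9p and p = 467, Q = 1189.
The shock moves the curves to Qd = 4557 - 6p and Qs = 3p - 248.
New equilibrium: 4557 - 6p = 3p - 248 ⇒ 4805 = 9p ⇒ p = 4805/9 ≈ 533.8889, Q = 4061/3 ≈ 1353.6667.
Expenditure moves from 467×1189 = 555263 to 533.8889×1353.6667 = 722707.5926; change = +167444.59.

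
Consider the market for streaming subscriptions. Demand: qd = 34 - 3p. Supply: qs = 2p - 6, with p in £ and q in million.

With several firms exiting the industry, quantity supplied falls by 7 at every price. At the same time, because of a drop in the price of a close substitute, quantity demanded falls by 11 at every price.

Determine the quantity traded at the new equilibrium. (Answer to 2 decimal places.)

Initially, 34 - 3p = 2p - 6, so 40 = 5p and p = 8, q = 10.
The shock moves the curves to qd = 23 - 3p and qs = 2p - 13.
Clearing the new market: 23 - 3p = 2p - 13, so p = 7.2 and q = 1.4.

1.40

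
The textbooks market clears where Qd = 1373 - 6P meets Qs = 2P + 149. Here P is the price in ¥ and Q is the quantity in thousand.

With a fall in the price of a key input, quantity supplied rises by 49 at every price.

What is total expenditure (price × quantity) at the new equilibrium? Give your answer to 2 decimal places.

Original equilibrium: 1373 - 6P = 2P + 149 gives 1224 = 8P, so P = 153 and Q = 455.
After the shift, demand is Qd = 1373 - 6P and supply is Qs = 2P + 198.
New equilibrium: 1373 - 6P = 2P + 198 ⇒ 1175 = 8P ⇒ P = 146.875, Q = 491.75.
New expenditure = 146.875 × 491.75 = 72225.78.

72225.78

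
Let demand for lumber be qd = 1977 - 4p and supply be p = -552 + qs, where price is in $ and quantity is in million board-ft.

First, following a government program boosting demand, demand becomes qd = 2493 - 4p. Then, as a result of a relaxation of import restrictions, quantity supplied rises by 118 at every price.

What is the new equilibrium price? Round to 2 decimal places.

Before the shock: 1977 - 4p = p + 552 ⇒ 1425 = 5p ⇒ p = 285, q = 837.
The new curves are qd = 2493 - 4p (demand) and qs = p + 670 (supply).
New equilibrium: 2493 - 4p = p + 670 ⇒ 1823 = 5p ⇒ p = 364.6, q = 1034.6.

364.60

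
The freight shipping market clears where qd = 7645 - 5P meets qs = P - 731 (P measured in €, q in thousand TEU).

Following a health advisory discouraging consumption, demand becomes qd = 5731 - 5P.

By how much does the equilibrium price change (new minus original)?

Original equilibrium: 7645 - 5P = P - 731 gives 8376 = 6P, so P = 1396 and q = 665.
After the shift, demand is qd = 5731 - 5P and supply is qs = P - 731.
Equate the new curves: 5731 - 5P = P - 731, giving 6462 = 6P, P = 1077, q = 346.
ΔP = 1077 − 1396 = -319.

-319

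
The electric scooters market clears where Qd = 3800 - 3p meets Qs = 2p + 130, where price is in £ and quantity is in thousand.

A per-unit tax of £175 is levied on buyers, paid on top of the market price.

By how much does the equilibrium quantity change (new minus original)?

Before the shock: 3800 - 3p = 2p + 130 ⇒ 3670 = 5p ⇒ p = 734, Q = 1598.
Since buyers pay the price plus the tax, the effective demand curve becomes Qd = 3275 - 3p.
New equilibrium: 3275 - 3p = 2p + 130 ⇒ 3145 = 5p ⇒ p = 629, Q = 1388.
ΔQ = 1388 − 1598 = -210.

-210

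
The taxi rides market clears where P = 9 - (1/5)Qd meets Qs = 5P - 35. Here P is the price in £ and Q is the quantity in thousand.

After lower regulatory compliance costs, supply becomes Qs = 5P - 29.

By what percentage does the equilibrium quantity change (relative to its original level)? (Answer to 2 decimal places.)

+60.00

Initially, 45 - 5P = 5P - 35, so 80 = 10P and P = 8, Q = 5.
After the shift, demand is Qd = 45 - 5P and supply is Qs = 5P - 29.
New equilibrium: 45 - 5P = 5P - 29 ⇒ 74 = 10P ⇒ P = 7.4, Q = 8.
%ΔQ = (8 − 5) / 5 × 100 = +60.00%.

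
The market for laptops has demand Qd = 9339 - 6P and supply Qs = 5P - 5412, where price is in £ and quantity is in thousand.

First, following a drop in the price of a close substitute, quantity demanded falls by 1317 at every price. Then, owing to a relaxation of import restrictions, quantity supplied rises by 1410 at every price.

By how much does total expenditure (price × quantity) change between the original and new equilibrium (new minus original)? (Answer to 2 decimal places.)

Initially, 9339 - 6P = 5P - 5412, so 14751 = 11P and P = 1341, Q = 1293.
With the change applied: demand Qd = 8022 - 6P, supply Qs = 5P - 4002.
Clearing the new market: 8022 - 6P = 5P - 4002, so P = 12024/11 ≈ 1093.0909 and Q = 16098/11 ≈ 1463.4545.
Expenditure moves from 1341×1293 = 1733913 to 1093.0909×1463.4545 = 1599688.8595; change = -134224.14.

-134224.14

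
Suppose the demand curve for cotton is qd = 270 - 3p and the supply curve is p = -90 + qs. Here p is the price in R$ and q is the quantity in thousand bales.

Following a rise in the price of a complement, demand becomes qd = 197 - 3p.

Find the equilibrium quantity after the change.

116.75

Before the shock: 270 - 3p = p + 90 ⇒ 180 = 4p ⇒ p = 45, q = 135.
The new curves are qd = 197 - 3p (demand) and qs = p + 90 (supply).
Clearing the new market: 197 - 3p = p + 90, so p = 26.75 and q = 116.75.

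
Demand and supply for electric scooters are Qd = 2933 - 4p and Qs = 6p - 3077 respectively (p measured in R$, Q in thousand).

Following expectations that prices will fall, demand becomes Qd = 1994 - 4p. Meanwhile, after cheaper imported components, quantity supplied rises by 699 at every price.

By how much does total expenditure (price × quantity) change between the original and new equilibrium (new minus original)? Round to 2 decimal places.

-210727.56

Solve the original market: 2933 - 4p = 6p - 3077, hence p = 601 and Q = 529.
With the change applied: demand Qd = 1994 - 4p, supply Qs = 6p - 2378.
Clearing the new market: 1994 - 4p = 6p - 2378, so p = 437.2 and Q = 245.2.
Expenditure moves from 601×529 = 317929 to 437.2×245.2 = 107201.44; change = -210727.56.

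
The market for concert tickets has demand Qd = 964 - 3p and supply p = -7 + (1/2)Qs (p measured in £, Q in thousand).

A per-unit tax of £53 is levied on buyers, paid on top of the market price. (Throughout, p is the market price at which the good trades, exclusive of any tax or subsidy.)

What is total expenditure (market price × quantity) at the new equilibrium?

Initially, 964 - 3p = 2p + 14, so 950 = 5p and p = 190, Q = 394.
Since buyers pay the price plus the tax, the effective demand curve becomes Qd = 805 - 3p.
Setting them equal: 805 - 3p = 2p + 14 → 791 = 5p, so p = 158.2 and Q = 330.4.
New expenditure = 158.2 × 330.4 = 52269.28.

52269.28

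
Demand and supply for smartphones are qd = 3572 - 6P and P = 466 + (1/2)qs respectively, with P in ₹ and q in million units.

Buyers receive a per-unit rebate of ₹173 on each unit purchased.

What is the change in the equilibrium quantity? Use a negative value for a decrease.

+259.5

Before the shock: 3572 - 6P = 2P - 932 ⇒ 4504 = 8P ⇒ P = 563, q = 194.
Since buyers' out-of-pocket price is the market price minus the rebate, the effective demand curve becomes qd = 4610 - 6P.
New equilibrium: 4610 - 6P = 2P - 932 ⇒ 5542 = 8P ⇒ P = 692.75, q = 453.5.
Δq = 453.5 − 194 = +259.5.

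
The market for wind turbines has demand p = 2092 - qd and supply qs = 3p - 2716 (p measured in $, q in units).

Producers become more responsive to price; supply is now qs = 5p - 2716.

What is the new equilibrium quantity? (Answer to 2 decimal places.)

Before the shock: 2092 - p = 3p - 2716 ⇒ 4808 = 4p ⇒ p = 1202, q = 890.
The shock moves the curves to qd = 2092 - p and qs = 5p - 2716.
Equate the new curves: 2092 - p = 5p - 2716, giving 4808 = 6p, p = 2404/3 ≈ 801.3333, q = 3872/3 ≈ 1290.6667.

1290.67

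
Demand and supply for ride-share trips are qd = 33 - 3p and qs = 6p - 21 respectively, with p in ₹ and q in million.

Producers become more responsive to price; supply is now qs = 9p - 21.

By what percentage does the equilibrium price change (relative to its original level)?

-25

Solve the original market: 33 - 3p = 6p - 21, hence p = 6 and q = 15.
With the change applied: demand qd = 33 - 3p, supply qs = 9p - 21.
Setting them equal: 33 - 3p = 9p - 21 → 54 = 12p, so p = 4.5 and q = 19.5.
%Δp = (4.5 − 6) / 6 × 100 = -25%.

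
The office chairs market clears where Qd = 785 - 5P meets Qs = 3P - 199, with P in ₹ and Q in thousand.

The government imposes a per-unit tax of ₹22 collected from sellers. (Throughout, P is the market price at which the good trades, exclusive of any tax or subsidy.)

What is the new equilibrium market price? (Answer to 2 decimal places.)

131.25

Before the shock: 785 - 5P = 3P - 199 ⇒ 984 = 8P ⇒ P = 123, Q = 170.
Since sellers keep the price net of the tax, the effective supply curve becomes Qs = 3P - 265.
Equate the new curves: 785 - 5P = 3P - 265, giving 1050 = 8P, P = 131.25, Q = 128.75.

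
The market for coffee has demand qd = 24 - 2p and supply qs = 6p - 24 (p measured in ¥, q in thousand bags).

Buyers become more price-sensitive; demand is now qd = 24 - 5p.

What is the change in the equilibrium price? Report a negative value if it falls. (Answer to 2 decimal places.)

Before the shock: 24 - 2p = 6p - 24 ⇒ 48 = 8p ⇒ p = 6, q = 12.
After the shift, demand is qd = 24 - 5p and supply is qs = 6p - 24.
Equate the new curves: 24 - 5p = 6p - 24, giving 48 = 11p, p = 48/11 ≈ 4.3636, q = 24/11 ≈ 2.1818.
Δp = 4.3636 − 6 = -1.64.

-1.64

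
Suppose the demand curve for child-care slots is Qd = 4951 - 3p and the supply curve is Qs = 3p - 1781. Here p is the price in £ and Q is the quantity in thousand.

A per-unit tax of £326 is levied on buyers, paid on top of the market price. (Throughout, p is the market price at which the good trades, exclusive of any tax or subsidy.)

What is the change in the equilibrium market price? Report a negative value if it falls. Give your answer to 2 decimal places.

-163.00

Solve the original market: 4951 - 3p = 3p - 1781, hence p = 1122 and Q = 1585.
Since buyers pay the price plus the tax, the effective demand curve becomes Qd = 3973 - 3p.
New equilibrium: 3973 - 3p = 3p - 1781 ⇒ 5754 = 6p ⇒ p = 959, Q = 1096.
Δp = 959 − 1122 = -163.00.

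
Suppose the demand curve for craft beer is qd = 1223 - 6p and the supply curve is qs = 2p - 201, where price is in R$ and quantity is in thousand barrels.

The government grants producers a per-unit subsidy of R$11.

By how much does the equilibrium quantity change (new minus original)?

+16.5

Solve the original market: 1223 - 6p = 2p - 201, hence p = 178 and q = 155.
Since sellers receive the price plus the subsidy, the effective supply curve becomes qs = 2p - 179.
Equate the new curves: 1223 - 6p = 2p - 179, giving 1402 = 8p, p = 175.25, q = 171.5.
Δq = 171.5 − 155 = +16.5.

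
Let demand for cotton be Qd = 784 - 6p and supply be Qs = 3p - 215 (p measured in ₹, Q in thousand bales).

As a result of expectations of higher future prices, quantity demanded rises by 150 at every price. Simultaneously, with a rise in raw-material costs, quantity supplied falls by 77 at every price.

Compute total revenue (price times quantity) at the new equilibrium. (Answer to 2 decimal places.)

15892.59

Initially, 784 - 6p = 3p - 215, so 999 = 9p and p = 111, Q = 118.
After the shift, demand is Qd = 934 - 6p and supply is Qs = 3p - 292.
Clearing the new market: 934 - 6p = 3p - 292, so p = 1226/9 ≈ 136.2222 and Q = 350/3 ≈ 116.6667.
New expenditure = 136.2222 × 116.6667 = 15892.59.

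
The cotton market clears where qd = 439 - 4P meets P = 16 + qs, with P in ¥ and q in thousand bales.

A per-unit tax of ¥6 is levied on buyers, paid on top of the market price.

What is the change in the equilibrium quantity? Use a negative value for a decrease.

Original equilibrium: 439 - 4P = P - 16 gives 455 = 5P, so P = 91 and q = 75.
Since buyers pay the price plus the tax, the effective demand curve becomes qd = 415 - 4P.
Equate the new curves: 415 - 4P = P - 16, giving 431 = 5P, P = 86.2, q = 70.2.
Δq = 70.2 − 75 = -4.8.

-4.8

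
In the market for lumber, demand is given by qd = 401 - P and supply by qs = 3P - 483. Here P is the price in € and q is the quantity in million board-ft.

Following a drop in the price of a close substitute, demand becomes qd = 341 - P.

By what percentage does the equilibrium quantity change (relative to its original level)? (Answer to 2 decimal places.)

-25.00

Original equilibrium: 401 - P = 3P - 483 gives 884 = 4P, so P = 221 and q = 180.
The shock moves the curves to qd = 341 - P and qs = 3P - 483.
Equate the new curves: 341 - P = 3P - 483, giving 824 = 4P, P = 206, q = 135.
%Δq = (135 − 180) / 180 × 100 = -25.00%.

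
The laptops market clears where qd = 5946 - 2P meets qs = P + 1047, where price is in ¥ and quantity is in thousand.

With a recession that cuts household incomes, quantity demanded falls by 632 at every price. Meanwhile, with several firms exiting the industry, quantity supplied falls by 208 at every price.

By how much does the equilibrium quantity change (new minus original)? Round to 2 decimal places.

-349.33

Original equilibrium: 5946 - 2P = P + 1047 gives 4899 = 3P, so P = 1633 and q = 2680.
The new curves are qd = 5314 - 2P (demand) and qs = P + 839 (supply).
Clearing the new market: 5314 - 2P = P + 839, so P = 4475/3 ≈ 1491.6667 and q = 6992/3 ≈ 2330.6667.
Δq = 2330.6667 − 2680 = -349.33.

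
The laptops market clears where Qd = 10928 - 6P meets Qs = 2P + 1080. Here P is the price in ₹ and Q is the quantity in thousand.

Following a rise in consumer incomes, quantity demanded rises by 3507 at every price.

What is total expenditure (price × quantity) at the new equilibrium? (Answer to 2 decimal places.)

Original equilibrium: 10928 - 6P = 2P + 1080 gives 9848 = 8P, so P = 1231 and Q = 3542.
The shock moves the curves to Qd = 14435 - 6P and Qs = 2P + 1080.
Setting them equal: 14435 - 6P = 2P + 1080 → 13355 = 8P, so P = 1669.375 and Q = 4418.75.
New expenditure = 1669.375 × 4418.75 = 7376550.78.

7376550.78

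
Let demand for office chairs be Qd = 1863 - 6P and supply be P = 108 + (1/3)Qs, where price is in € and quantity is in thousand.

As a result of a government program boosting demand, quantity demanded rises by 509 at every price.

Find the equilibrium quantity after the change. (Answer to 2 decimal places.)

574.67

Initially, 1863 - 6P = 3P - 324, so 2187 = 9P and P = 243, Q = 405.
After the shift, demand is Qd = 2372 - 6P and supply is Qs = 3P - 324.
Setting them equal: 2372 - 6P = 3P - 324 → 2696 = 9P, so P = 2696/9 ≈ 299.5556 and Q = 1724/3 ≈ 574.6667.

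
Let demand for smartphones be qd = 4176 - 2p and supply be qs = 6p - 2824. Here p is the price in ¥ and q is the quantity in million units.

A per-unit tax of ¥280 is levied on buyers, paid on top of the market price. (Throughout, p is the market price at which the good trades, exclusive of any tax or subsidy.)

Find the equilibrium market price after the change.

805

Original equilibrium: 4176 - 2p = 6p - 2824 gives 7000 = 8p, so p = 875 and q = 2426.
Since buyers pay the price plus the tax, the effective demand curve becomes qd = 3616 - 2p.
Equate the new curves: 3616 - 2p = 6p - 2824, giving 6440 = 8p, p = 805, q = 2006.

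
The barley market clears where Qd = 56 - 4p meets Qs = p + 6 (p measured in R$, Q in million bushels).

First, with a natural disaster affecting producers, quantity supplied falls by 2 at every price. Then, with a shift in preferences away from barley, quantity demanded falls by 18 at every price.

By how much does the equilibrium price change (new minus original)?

-3.2

Before the shock: 56 - 4p = p + 6 ⇒ 50 = 5p ⇒ p = 10, Q = 16.
With the change applied: demand Qd = 38 - 4p, supply Qs = p + 4.
Equate the new curves: 38 - 4p = p + 4, giving 34 = 5p, p = 6.8, Q = 10.8.
Δp = 6.8 − 10 = -3.2.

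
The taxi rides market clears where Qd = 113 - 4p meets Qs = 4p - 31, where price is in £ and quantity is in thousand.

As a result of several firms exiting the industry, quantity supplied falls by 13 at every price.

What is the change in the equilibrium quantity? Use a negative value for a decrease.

-6.5

Initially, 113 - 4p = 4p - 31, so 144 = 8p and p = 18, Q = 41.
The new curves are Qd = 113 - 4p (demand) and Qs = 4p - 44 (supply).
Clearing the new market: 113 - 4p = 4p - 44, so p = 19.625 and Q = 34.5.
ΔQ = 34.5 − 41 = -6.5.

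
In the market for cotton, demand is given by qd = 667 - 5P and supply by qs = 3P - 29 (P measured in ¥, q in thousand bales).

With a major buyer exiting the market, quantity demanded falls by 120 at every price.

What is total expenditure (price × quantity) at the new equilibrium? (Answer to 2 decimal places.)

13464.00

Original equilibrium: 667 - 5P = 3P - 29 gives 696 = 8P, so P = 87 and q = 232.
After the shift, demand is qd = 547 - 5P and supply is qs = 3P - 29.
New equilibrium: 547 - 5P = 3P - 29 ⇒ 576 = 8P ⇒ P = 72, q = 187.
New expenditure = 72 × 187 = 13464.00.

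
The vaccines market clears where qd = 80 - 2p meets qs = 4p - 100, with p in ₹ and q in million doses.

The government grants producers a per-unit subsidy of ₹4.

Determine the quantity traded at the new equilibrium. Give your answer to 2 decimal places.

Before the shock: 80 - 2p = 4p - 100 ⇒ 180 = 6p ⇒ p = 30, q = 20.
Since sellers receive the price plus the subsidy, the effective supply curve becomes qs = 4p - 84.
Equate the new curves: 80 - 2p = 4p - 84, giving 164 = 6p, p = 82/3 ≈ 27.3333, q = 76/3 ≈ 25.3333.

25.33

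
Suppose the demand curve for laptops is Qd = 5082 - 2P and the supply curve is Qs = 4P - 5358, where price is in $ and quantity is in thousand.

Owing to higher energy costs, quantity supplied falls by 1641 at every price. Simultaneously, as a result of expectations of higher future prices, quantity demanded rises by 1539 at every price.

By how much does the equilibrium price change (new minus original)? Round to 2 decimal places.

Original equilibrium: 5082 - 2P = 4P - 5358 gives 10440 = 6P, so P = 1740 and Q = 1602.
After the shift, demand is Qd = 6621 - 2P and supply is Qs = 4P - 6999.
Clearing the new market: 6621 - 2P = 4P - 6999, so P = 2270 and Q = 2081.
ΔP = 2270 − 1740 = +530.00.

+530.00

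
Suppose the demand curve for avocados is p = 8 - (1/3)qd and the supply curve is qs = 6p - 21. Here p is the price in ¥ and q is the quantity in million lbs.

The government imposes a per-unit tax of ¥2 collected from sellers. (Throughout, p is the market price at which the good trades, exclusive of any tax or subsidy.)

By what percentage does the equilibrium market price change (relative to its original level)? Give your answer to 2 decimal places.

+26.67

Initially, 24 - 3p = 6p - 21, so 45 = 9p and p = 5, q = 9.
Since sellers keep the price net of the tax, the effective supply curve becomes qs = 6p - 33.
Setting them equal: 24 - 3p = 6p - 33 → 57 = 9p, so p = 19/3 ≈ 6.3333 and q = 5.
%Δp = (6.3333 − 5) / 5 × 100 = +26.67%.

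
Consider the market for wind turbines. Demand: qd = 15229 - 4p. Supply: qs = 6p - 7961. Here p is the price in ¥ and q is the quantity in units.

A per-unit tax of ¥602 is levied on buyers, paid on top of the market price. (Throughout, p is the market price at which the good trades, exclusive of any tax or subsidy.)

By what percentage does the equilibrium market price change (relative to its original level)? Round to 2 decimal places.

Initially, 15229 - 4p = 6p - 7961, so 23190 = 10p and p = 2319, q = 5953.
Since buyers pay the price plus the tax, the effective demand curve becomes qd = 12821 - 4p.
Clearing the new market: 12821 - 4p = 6p - 7961, so p = 2078.2 and q = 4508.2.
%Δp = (2078.2 − 2319) / 2319 × 100 = -10.38%.

-10.38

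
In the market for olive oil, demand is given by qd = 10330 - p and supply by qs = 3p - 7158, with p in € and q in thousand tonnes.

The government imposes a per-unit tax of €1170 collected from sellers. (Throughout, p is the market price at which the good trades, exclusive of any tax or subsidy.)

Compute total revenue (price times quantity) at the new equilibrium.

Original equilibrium: 10330 - p = 3p - 7158 gives 17488 = 4p, so p = 4372 and q = 5958.
Since sellers keep the price net of the tax, the effective supply curve becomes qs = 3p - 10668.
Equate the new curves: 10330 - p = 3p - 10668, giving 20998 = 4p, p = 5249.5, q = 5080.5.
New expenditure = 5249.5 × 5080.5 = 26670084.75.

26670084.75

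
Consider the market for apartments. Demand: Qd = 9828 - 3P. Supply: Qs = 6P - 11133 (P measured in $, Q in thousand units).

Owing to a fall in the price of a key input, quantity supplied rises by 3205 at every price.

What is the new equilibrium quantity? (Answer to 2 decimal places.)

Solve the original market: 9828 - 3P = 6P - 11133, hence P = 2329 and Q = 2841.
The shock moves the curves to Qd = 9828 - 3P and Qs = 6P - 7928.
Equate the new curves: 9828 - 3P = 6P - 7928, giving 17756 = 9P, P = 17756/9 ≈ 1972.8889, Q = 11728/3 ≈ 3909.3333.

3909.33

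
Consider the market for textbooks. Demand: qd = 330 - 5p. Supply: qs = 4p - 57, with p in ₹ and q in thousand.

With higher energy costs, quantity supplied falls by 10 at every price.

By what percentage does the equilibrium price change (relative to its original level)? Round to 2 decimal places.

+2.58

Before the shock: 330 - 5p = 4p - 57 ⇒ 387 = 9p ⇒ p = 43, q = 115.
With the change applied: demand qd = 330 - 5p, supply qs = 4p - 67.
New equilibrium: 330 - 5p = 4p - 67 ⇒ 397 = 9p ⇒ p = 397/9 ≈ 44.1111, q = 985/9 ≈ 109.4444.
%Δp = (44.1111 − 43) / 43 × 100 = +2.58%.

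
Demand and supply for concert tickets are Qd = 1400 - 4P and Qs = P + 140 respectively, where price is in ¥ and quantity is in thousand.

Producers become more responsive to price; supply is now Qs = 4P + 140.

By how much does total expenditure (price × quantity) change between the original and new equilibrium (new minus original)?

+22491

Initially, 1400 - 4P = P + 140, so 1260 = 5P and P = 252, Q = 392.
With the change applied: demand Qd = 1400 - 4P, supply Qs = 4P + 140.
Setting them equal: 1400 - 4P = 4P + 140 → 1260 = 8P, so P = 157.5 and Q = 770.
Expenditure moves from 252×392 = 98784 to 157.5×770 = 121275; change = +22491.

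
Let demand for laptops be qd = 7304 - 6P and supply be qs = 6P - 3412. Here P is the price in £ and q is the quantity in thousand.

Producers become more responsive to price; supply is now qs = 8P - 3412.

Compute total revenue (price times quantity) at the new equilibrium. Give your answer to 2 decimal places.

Initially, 7304 - 6P = 6P - 3412, so 10716 = 12P and P = 893, q = 1946.
After the shift, demand is qd = 7304 - 6P and supply is qs = 8P - 3412.
Clearing the new market: 7304 - 6P = 8P - 3412, so P = 5358/7 ≈ 765.4286 and q = 18980/7 ≈ 2711.4286.
New expenditure = 765.4286 × 2711.4286 = 2075404.90.

2075404.90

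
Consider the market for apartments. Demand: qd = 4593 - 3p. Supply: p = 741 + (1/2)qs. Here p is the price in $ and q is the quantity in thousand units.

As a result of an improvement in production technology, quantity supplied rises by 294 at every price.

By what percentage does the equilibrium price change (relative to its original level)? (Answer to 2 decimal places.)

Initially, 4593 - 3p = 2p - 1482, so 6075 = 5p and p = 1215, q = 948.
After the shift, demand is qd = 4593 - 3p and supply is qs = 2p - 1188.
Setting them equal: 4593 - 3p = 2p - 1188 → 5781 = 5p, so p = 1156.2 and q = 1124.4.
%Δp = (1156.2 − 1215) / 1215 × 100 = -4.84%.

-4.84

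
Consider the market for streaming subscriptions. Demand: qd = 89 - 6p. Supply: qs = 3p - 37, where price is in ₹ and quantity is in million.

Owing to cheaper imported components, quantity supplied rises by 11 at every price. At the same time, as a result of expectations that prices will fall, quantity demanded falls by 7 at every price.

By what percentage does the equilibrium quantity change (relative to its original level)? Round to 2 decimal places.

+100.00

Initially, 89 - 6p = 3p - 37, so 126 = 9p and p = 14, q = 5.
After the shift, demand is qd = 82 - 6p and supply is qs = 3p - 26.
Equate the new curves: 82 - 6p = 3p - 26, giving 108 = 9p, p = 12, q = 10.
%Δq = (10 − 5) / 5 × 100 = +100.00%.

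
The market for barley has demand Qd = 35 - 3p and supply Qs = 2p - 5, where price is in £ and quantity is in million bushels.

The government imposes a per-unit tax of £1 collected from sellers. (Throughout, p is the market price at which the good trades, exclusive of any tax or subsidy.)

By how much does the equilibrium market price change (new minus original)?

Before the shock: 35 - 3p = 2p - 5 ⇒ 40 = 5p ⇒ p = 8, Q = 11.
Since sellers keep the price net of the tax, the effective supply curve becomes Qs = 2p - 7.
Setting them equal: 35 - 3p = 2p - 7 → 42 = 5p, so p = 8.4 and Q = 9.8.
Δp = 8.4 − 8 = +0.4.

+0.4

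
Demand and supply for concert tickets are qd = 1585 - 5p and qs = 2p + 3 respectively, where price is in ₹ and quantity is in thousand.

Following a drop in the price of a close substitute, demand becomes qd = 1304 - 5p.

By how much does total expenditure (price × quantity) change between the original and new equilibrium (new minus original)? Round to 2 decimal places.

-33186.67

Initially, 1585 - 5p = 2p + 3, so 1582 = 7p and p = 226, q = 455.
The shock moves the curves to qd = 1304 - 5p and qs = 2p + 3.
New equilibrium: 1304 - 5p = 2p + 3 ⇒ 1301 = 7p ⇒ p = 1301/7 ≈ 185.8571, q = 2623/7 ≈ 374.7143.
Expenditure moves from 226×455 = 102830 to 185.8571×374.7143 = 69643.3265; change = -33186.67.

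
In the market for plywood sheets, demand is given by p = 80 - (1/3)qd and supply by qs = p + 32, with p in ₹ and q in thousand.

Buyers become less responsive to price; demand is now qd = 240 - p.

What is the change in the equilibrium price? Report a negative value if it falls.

Initially, 240 - 3p = p + 32, so 208 = 4p and p = 52, q = 84.
After the shift, demand is qd = 240 - p and supply is qs = p + 32.
Clearing the new market: 240 - p = p + 32, so p = 104 and q = 136.
Δp = 104 − 52 = +52.

+52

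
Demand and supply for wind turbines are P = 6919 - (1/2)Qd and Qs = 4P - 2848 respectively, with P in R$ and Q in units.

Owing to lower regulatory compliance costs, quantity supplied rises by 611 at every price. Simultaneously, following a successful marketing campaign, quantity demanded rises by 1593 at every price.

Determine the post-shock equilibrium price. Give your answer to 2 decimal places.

Initially, 13838 - 2P = 4P - 2848, so 16686 = 6P and P = 2781, Q = 8276.
The new curves are Qd = 15431 - 2P (demand) and Qs = 4P - 2237 (supply).
Clearing the new market: 15431 - 2P = 4P - 2237, so P = 8834/3 ≈ 2944.6667 and Q = 28625/3 ≈ 9541.6667.

2944.67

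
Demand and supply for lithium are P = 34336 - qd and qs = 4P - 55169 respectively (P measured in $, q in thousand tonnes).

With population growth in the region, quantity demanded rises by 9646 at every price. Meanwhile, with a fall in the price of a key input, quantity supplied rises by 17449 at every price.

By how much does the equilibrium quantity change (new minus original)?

+11206.6

Before the shock: 34336 - P = 4P - 55169 ⇒ 89505 = 5P ⇒ P = 17901, q = 16435.
With the change applied: demand qd = 43982 - P, supply qs = 4P - 37720.
New equilibrium: 43982 - P = 4P - 37720 ⇒ 81702 = 5P ⇒ P = 16340.4, q = 27641.6.
Δq = 27641.6 − 16435 = +11206.6.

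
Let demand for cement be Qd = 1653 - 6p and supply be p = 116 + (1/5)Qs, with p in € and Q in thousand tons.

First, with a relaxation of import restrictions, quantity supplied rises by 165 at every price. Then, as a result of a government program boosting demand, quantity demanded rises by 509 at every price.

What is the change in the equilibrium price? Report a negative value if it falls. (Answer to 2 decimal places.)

+31.27

Initially, 1653 - 6p = 5p - 580, so 2233 = 11p and p = 203, Q = 435.
The new curves are Qd = 2162 - 6p (demand) and Qs = 5p - 415 (supply).
New equilibrium: 2162 - 6p = 5p - 415 ⇒ 2577 = 11p ⇒ p = 2577/11 ≈ 234.2727, Q = 8320/11 ≈ 756.3636.
Δp = 234.2727 − 203 = +31.27.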